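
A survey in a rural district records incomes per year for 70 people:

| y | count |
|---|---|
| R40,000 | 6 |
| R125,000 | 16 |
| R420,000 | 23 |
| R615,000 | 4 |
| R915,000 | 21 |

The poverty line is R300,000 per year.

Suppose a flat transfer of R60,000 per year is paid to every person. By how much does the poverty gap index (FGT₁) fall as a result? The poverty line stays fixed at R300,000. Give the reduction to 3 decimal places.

Before: below the line — 6×R40,000, 16×R125,000; poverty gap index (FGT₁) = 0.20762.
After the R60,000 transfer: below the line — 6×R100,000, 16×R185,000; poverty gap index (FGT₁) = 0.14476.
Reduction = 0.20762 − 0.14476 = 0.063.

0.063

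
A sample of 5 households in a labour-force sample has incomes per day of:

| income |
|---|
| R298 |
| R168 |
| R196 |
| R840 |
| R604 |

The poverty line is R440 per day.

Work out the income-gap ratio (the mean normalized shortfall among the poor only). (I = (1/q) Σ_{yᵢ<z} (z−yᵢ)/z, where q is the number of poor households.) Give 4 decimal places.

0.4985

Below z: R168, R196, R298 (q = 3 of N = 5).
Relative gaps: 0.6182, 0.5545, 0.3227; sum = 1.495455.
I averages over the q = 3 poor units only: 1.495455 / 3 = 0.4985.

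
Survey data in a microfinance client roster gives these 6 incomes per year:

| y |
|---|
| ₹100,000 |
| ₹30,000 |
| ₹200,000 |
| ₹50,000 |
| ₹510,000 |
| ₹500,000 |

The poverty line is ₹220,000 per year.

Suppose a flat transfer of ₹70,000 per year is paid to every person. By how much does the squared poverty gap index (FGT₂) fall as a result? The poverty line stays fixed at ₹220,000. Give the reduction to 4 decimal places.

0.1822

Before: below the line — ₹30,000, ₹50,000, ₹100,000, ₹200,000; squared poverty gap index (FGT₂) = 0.274793.
After the ₹70,000 transfer: below the line — ₹100,000, ₹120,000, ₹170,000; squared poverty gap index (FGT₂) = 0.092631.
Reduction = 0.274793 − 0.092631 = 0.1822.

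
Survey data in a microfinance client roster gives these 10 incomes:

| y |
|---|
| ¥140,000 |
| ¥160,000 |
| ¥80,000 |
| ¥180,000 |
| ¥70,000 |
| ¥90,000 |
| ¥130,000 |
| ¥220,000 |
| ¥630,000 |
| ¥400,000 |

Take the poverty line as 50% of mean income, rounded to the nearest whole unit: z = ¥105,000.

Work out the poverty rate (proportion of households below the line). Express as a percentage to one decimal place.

3 of the 10 households have income below ¥105,000.
H = 3/10 = 30.0%.

30.0%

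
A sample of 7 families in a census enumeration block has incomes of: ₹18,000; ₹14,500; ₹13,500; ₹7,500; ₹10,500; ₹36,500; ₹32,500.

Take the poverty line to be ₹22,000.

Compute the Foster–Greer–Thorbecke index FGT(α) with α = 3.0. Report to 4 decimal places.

0.0761

Poor units: ₹7,500, ₹10,500, ₹13,500, ₹14,500, ₹18,000 (q = 5 of N = 7).
Relative gaps: (22000−7500)/22000 = 0.6591; (22000−10500)/22000 = 0.5227; (22000−13500)/22000 = 0.3864; (22000−14500)/22000 = 0.3409; (22000−18000)/22000 = 0.1818.
Raised to α = 3.0: 0.28631; 0.14283; 0.05768; 0.03962; 0.00601.
Sum = 0.532447; FGT(3.0) = 0.532447 / 7 = 0.0761.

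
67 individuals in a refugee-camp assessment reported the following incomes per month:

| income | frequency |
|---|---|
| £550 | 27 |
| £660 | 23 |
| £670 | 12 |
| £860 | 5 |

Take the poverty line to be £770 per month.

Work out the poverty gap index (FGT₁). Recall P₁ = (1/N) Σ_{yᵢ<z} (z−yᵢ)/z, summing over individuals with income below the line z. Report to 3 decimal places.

0.187

Below z: 27×£550, 23×£660, 12×£670 (q = 62 of N = 67).
Relative gaps: (770−550)/770 = 0.2857 (×27); (770−660)/770 = 0.1429 (×23); (770−670)/770 = 0.1299 (×12).
Sum of shortfalls = 12.558442; P₁ averages over all N: 12.558442 / 67 = 0.187.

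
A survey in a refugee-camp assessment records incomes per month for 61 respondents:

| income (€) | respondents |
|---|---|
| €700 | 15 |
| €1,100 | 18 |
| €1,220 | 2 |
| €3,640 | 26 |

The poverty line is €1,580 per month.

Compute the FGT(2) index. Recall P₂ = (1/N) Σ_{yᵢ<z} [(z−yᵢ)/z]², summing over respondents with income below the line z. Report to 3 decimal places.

0.105

Below the line: 15×€700, 18×€1,100, 2×€1,220 (q = 35 of N = 61).
Relative gaps: (1580−700)/1580 = 0.5570 (×15); (1580−1100)/1580 = 0.3038 (×18); (1580−1220)/1580 = 0.2278 (×2).
Squared: 0.3102 (×15); 0.0923 (×18); 0.0519 (×2).
Sum = 6.418202; P₂ = 6.418202 / 61 = 0.105.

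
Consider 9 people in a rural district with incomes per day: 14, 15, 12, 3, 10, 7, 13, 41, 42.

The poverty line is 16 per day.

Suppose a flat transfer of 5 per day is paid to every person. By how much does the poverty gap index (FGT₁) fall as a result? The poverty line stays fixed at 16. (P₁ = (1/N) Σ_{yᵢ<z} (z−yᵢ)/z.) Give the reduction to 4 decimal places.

0.1736

Before: below the line — 3, 7, 10, 12, 13, 14, 15; poverty gap index (FGT₁) = 0.263889.
After the 5 transfer: below the line — 8, 12, 15; poverty gap index (FGT₁) = 0.090278.
Reduction = 0.263889 − 0.090278 = 0.1736.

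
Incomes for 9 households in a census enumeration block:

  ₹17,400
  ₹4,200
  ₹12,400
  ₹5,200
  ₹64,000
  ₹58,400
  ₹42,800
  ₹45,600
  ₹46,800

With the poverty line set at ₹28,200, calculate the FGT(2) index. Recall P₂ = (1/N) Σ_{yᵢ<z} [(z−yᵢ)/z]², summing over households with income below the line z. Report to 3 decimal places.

0.206

Poor units: ₹4,200, ₹5,200, ₹12,400, ₹17,400 (q = 4 of N = 9).
Gap ratios (z−y)/z: (28200−4200)/28200 = 0.8511; (28200−5200)/28200 = 0.8156; (28200−12400)/28200 = 0.5603; (28200−17400)/28200 = 0.3830.
Squared: 0.7243; 0.6652; 0.3139; 0.1467.
Sum = 1.850108; P₂ = 1.850108 / 9 = 0.206.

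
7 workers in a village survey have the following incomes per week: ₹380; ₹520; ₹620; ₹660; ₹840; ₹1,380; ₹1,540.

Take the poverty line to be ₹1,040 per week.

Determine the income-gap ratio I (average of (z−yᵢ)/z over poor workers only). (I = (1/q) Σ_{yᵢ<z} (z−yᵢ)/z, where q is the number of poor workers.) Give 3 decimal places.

Below z: ₹380, ₹520, ₹620, ₹660, ₹840 (q = 5 of N = 7).
Shortfall ratios (z−y)/z: 0.6346, 0.5000, 0.4038, 0.3654, 0.1923; sum = 2.096154.
I averages over the q = 5 poor units only: 2.096154 / 5 = 0.419.

0.419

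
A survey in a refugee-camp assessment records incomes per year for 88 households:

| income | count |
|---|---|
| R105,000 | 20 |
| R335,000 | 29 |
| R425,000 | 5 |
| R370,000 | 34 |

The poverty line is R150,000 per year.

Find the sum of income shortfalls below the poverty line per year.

Below z: 20×R105,000 (q = 20 of N = 88).
Individual gaps: 20×(150000−105000) = 900000.
Aggregate gap = R900,000.

R900,000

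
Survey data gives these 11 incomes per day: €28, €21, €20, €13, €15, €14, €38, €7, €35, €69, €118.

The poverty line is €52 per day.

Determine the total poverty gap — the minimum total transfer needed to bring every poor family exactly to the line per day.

Poor units: €7, €13, €14, €15, €20, €21, €28, €35, €38 (q = 9 of N = 11).
Individual gaps: 52−7 = 45; 52−13 = 39; 52−14 = 38; 52−15 = 37; 52−20 = 32; 52−21 = 31; 52−28 = 24; 52−35 = 17; 52−38 = 14.
Aggregate gap = €277.

€277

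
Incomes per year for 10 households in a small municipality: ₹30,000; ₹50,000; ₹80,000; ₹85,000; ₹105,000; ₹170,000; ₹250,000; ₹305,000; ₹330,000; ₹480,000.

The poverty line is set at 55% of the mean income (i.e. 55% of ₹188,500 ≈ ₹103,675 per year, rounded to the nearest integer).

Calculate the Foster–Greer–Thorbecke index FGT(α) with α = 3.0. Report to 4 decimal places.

0.0515

Poor units: ₹30,000, ₹50,000, ₹80,000, ₹85,000 (q = 4 of N = 10).
Relative gaps: (103675−30000)/103675 = 0.7106; (103675−50000)/103675 = 0.5177; (103675−80000)/103675 = 0.2284; (103675−85000)/103675 = 0.1801.
Raised to α = 3.0: 0.35887; 0.13877; 0.01191; 0.00584.
Sum = 0.515393; FGT(3.0) = 0.515393 / 10 = 0.0515.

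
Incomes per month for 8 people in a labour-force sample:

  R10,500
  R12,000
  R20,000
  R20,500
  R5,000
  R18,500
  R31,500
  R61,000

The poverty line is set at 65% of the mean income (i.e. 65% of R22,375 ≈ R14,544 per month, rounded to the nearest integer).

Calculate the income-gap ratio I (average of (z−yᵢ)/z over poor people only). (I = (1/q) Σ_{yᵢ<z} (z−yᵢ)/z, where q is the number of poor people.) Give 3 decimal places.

Below z: R5,000, R10,500, R12,000 (q = 3 of N = 8).
Relative gaps: 0.6562, 0.2781, 0.1749; sum = 1.109186.
The income-gap ratio divides by q (the poor only): 1.109186 / 3 = 0.370.

0.370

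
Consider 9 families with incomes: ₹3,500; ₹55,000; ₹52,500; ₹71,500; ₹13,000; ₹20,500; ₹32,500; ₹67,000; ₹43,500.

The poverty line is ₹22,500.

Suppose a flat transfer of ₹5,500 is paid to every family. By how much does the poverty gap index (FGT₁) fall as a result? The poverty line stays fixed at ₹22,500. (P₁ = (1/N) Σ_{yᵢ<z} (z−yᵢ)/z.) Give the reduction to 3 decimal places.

Before: below the line — ₹3,500, ₹13,000, ₹20,500; poverty gap index (FGT₁) = 0.15062.
After the ₹5,500 transfer: below the line — ₹9,000, ₹18,500; poverty gap index (FGT₁) = 0.08642.
Reduction = 0.15062 − 0.08642 = 0.064.

0.064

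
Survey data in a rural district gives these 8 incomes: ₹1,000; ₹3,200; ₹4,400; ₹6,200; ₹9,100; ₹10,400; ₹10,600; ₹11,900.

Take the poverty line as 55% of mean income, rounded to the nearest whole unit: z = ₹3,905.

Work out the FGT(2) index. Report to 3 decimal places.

Incomes under z: ₹1,000, ₹3,200 (q = 2 of N = 8).
Shortfall ratios: (3905−1000)/3905 = 0.7439; (3905−3200)/3905 = 0.1805.
Squared: 0.5534; 0.0326.
Sum = 0.586008; P₂ = 0.586008 / 8 = 0.073.

0.073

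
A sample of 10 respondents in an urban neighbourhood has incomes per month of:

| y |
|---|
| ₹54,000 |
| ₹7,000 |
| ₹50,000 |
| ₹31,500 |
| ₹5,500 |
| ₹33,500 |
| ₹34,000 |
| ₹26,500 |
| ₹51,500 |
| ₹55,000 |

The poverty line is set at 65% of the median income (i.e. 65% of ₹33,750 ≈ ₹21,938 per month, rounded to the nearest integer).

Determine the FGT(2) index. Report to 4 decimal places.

Incomes under z: ₹5,500, ₹7,000 (q = 2 of N = 10).
Gap ratios (z−y)/z: (21938−5500)/21938 = 0.7493; (21938−7000)/21938 = 0.6809.
Squared: 0.5614; 0.4637.
Sum = 1.025091; P₂ = 1.025091 / 10 = 0.1025.

0.1025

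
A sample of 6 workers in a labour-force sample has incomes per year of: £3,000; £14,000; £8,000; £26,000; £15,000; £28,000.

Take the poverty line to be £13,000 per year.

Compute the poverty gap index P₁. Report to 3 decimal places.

0.192

Below the line: £3,000, £8,000 (q = 2 of N = 6).
Relative gaps: (13000−3000)/13000 = 0.7692; (13000−8000)/13000 = 0.3846.
Sum of shortfalls = 1.153846; P₁ averages over all N: 1.153846 / 6 = 0.192.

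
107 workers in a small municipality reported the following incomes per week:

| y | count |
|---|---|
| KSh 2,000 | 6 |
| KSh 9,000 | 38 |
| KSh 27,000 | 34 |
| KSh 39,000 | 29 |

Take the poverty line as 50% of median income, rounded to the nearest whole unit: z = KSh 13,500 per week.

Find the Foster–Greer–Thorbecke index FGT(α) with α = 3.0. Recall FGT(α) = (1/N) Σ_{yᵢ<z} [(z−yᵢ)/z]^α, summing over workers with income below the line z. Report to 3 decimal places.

0.048

Below the line: 6×KSh 2,000, 38×KSh 9,000 (q = 44 of N = 107).
Shortfall ratios: (13500−2000)/13500 = 0.8519 (×6); (13500−9000)/13500 = 0.3333 (×38).
Raised to α = 3.0: 0.61815 (×6); 0.03704 (×38).
Sum = 5.116293; FGT(3.0) = 5.116293 / 107 = 0.048.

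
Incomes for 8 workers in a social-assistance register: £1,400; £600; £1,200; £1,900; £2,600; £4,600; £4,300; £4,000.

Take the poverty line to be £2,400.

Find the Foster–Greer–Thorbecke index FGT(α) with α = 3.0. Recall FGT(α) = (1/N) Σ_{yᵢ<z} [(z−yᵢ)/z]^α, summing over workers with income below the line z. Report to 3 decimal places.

Below z: £600, £1,200, £1,400, £1,900 (q = 4 of N = 8).
Shortfall ratios: (2400−600)/2400 = 0.7500; (2400−1200)/2400 = 0.5000; (2400−1400)/2400 = 0.4167; (2400−1900)/2400 = 0.2083.
Raised to α = 3.0: 0.42188; 0.12500; 0.07234; 0.00904.
Sum = 0.628255; FGT(3.0) = 0.628255 / 8 = 0.079.

0.079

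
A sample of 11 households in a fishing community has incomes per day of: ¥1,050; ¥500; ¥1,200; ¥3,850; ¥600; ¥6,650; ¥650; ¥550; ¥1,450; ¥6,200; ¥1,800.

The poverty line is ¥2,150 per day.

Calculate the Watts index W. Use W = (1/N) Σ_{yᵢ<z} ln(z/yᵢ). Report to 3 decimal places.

Incomes under z: ¥500, ¥550, ¥600, ¥650, ¥1,050, ¥1,200, ¥1,450, ¥1,800 (q = 8 of N = 11).
Log gaps: ln(2150/500) = 1.4586; ln(2150/550) = 1.3633; ln(2150/600) = 1.2763; ln(2150/650) = 1.1963; ln(2150/1050) = 0.7167; ln(2150/1200) = 0.5831; ln(2150/1450) = 0.3939; ln(2150/1800) = 0.1777.
W = 7.165874 / 11 = 0.651.

0.651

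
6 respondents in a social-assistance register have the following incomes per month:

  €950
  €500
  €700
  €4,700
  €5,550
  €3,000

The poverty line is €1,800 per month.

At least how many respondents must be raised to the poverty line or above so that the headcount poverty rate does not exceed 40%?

1

Currently q = 3 of N = 6 are below the line (H = 0.500).
A headcount ratio of at most 40% allows at most ⌊0.40 × 6⌋ = 2 poor respondents.
So at least 3 − 2 = 1 must be lifted.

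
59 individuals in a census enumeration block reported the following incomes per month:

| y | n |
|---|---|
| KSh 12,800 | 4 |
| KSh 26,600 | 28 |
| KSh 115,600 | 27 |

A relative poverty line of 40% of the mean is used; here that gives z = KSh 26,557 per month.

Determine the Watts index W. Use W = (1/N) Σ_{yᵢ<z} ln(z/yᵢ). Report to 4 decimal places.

Below z: 4×KSh 12,800 (q = 4 of N = 59).
ln(z/y) terms: ln(26557/12800) = 0.7298 (×4).
W = 2.919393 / 59 = 0.0495.

0.0495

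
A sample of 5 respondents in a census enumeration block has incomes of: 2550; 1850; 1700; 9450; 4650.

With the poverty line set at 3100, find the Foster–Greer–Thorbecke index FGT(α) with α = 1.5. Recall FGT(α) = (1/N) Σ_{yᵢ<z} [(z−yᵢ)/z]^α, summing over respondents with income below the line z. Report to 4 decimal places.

Below z: 1700, 1850, 2550 (q = 3 of N = 5).
Shortfall ratios: (3100−1700)/3100 = 0.4516; (3100−1850)/3100 = 0.4032; (3100−2550)/3100 = 0.1774.
Raised to α = 1.5: 0.30349; 0.25605; 0.07473.
Sum = 0.634273; FGT(1.5) = 0.634273 / 5 = 0.1269.

0.1269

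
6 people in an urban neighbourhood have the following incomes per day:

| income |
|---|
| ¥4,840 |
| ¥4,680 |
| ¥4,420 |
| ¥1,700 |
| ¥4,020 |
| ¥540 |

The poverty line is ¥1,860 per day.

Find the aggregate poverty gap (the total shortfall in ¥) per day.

¥1,480

Poor units: ¥540, ¥1,700 (q = 2 of N = 6).
Individual gaps: 1860−540 = 1320; 1860−1700 = 160.
Aggregate gap = ¥1,480.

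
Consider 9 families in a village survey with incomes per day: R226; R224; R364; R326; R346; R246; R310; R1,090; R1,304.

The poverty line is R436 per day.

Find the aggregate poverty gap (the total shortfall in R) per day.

R1,010

Incomes under z: R224, R226, R246, R310, R326, R346, R364 (q = 7 of N = 9).
Individual gaps: 436−224 = 212; 436−226 = 210; 436−246 = 190; 436−310 = 126; 436−326 = 110; 436−346 = 90; 436−364 = 72.
Aggregate gap = R1,010.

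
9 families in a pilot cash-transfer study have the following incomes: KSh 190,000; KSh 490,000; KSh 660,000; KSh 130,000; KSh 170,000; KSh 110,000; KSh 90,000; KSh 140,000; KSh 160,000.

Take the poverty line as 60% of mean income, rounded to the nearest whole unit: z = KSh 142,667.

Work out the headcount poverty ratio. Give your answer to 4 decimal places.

4 of the 9 families have income below KSh 142,667.
H = 4/9 = 0.4444.

0.4444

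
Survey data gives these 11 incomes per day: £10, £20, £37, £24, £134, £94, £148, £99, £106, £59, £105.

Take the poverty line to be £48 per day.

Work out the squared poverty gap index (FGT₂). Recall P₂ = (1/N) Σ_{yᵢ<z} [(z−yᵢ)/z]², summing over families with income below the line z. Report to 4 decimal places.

0.1154

Incomes under z: £10, £20, £24, £37 (q = 4 of N = 11).
Shortfall ratios: (48−10)/48 = 0.7917; (48−20)/48 = 0.5833; (48−24)/48 = 0.5000; (48−37)/48 = 0.2292.
Squared: 0.6267; 0.3403; 0.2500; 0.0525.
Sum = 1.269531; P₂ = 1.269531 / 11 = 0.1154.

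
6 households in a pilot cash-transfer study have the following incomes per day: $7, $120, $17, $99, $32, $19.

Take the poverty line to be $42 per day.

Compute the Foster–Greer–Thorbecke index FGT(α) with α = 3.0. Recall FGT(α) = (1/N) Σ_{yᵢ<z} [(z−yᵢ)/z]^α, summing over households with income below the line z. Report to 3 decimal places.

0.161

Poor units: $7, $17, $19, $32 (q = 4 of N = 6).
Shortfall ratios: (42−7)/42 = 0.8333; (42−17)/42 = 0.5952; (42−19)/42 = 0.5476; (42−32)/42 = 0.2381.
Raised to α = 3.0: 0.57870; 0.21090; 0.16422; 0.01350.
Sum = 0.967323; FGT(3.0) = 0.967323 / 6 = 0.161.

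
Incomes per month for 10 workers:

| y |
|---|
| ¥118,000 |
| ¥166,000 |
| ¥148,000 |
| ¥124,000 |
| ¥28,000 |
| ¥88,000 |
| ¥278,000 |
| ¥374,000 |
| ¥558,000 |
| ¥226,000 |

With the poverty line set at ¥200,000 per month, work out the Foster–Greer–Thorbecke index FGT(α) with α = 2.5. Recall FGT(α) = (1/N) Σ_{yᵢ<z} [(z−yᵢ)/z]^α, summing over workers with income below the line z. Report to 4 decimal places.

0.1164

Incomes under z: ¥28,000, ¥88,000, ¥118,000, ¥124,000, ¥148,000, ¥166,000 (q = 6 of N = 10).
Relative gaps: (200000−28000)/200000 = 0.8600; (200000−88000)/200000 = 0.5600; (200000−118000)/200000 = 0.4100; (200000−124000)/200000 = 0.3800; (200000−148000)/200000 = 0.2600; (200000−166000)/200000 = 0.1700.
Raised to α = 2.5: 0.68588; 0.23468; 0.10764; 0.08901; 0.03447; 0.01192.
Sum = 1.163589; FGT(2.5) = 1.163589 / 10 = 0.1164.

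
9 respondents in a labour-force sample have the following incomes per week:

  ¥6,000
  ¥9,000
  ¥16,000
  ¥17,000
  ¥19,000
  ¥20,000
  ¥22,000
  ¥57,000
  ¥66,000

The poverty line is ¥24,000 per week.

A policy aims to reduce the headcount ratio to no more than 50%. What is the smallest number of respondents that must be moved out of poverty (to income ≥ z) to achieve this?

3

7 of the 9 respondents are poor, so H = 7/9 = 0.778.
A headcount ratio of at most 50% allows at most ⌊0.50 × 9⌋ = 4 poor respondents.
So at least 7 − 4 = 3 must be lifted.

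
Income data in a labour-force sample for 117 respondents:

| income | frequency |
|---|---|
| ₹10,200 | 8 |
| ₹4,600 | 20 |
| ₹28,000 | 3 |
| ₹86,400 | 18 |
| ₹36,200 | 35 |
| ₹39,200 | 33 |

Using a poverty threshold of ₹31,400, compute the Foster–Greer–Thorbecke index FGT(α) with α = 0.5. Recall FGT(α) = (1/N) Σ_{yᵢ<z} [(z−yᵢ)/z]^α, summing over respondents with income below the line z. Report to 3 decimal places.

0.223

Poor units: 20×₹4,600, 8×₹10,200, 3×₹28,000 (q = 31 of N = 117).
Gap ratios (z−y)/z: (31400−4600)/31400 = 0.8535 (×20); (31400−10200)/31400 = 0.6752 (×8); (31400−28000)/31400 = 0.1083 (×3).
Raised to α = 0.5: 0.92385 (×20); 0.82168 (×8); 0.32906 (×3).
Sum = 26.037672; FGT(0.5) = 26.037672 / 117 = 0.223.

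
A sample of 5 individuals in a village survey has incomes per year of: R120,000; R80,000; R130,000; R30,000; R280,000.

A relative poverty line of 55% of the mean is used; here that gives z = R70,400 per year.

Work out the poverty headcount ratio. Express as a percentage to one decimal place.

1 of the 5 individuals have income below R70,400.
H = 1/5 = 20.0%.

20.0%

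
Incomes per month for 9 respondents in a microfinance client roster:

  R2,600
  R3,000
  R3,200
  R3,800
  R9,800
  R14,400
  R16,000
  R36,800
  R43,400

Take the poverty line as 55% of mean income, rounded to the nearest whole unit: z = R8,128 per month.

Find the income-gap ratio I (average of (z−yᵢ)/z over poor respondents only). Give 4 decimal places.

Poor units: R2,600, R3,000, R3,200, R3,800 (q = 4 of N = 9).
Relative gaps: 0.6801, 0.6309, 0.6063, 0.5325; sum = 2.449803.
The income-gap ratio divides by q (the poor only): 2.449803 / 4 = 0.6125.

0.6125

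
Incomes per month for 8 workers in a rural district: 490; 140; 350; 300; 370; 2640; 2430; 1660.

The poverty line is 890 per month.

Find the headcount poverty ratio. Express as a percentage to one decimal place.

62.5%

5 of the 8 workers have income below 890.
H = 5/8 = 62.5%.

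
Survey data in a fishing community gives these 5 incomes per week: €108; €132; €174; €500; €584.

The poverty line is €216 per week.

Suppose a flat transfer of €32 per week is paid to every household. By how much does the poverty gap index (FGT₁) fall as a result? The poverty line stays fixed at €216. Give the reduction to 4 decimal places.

0.0889

Before: below the line — €108, €132, €174; poverty gap index (FGT₁) = 0.216667.
After the €32 transfer: below the line — €140, €164, €206; poverty gap index (FGT₁) = 0.127778.
Reduction = 0.216667 − 0.127778 = 0.0889.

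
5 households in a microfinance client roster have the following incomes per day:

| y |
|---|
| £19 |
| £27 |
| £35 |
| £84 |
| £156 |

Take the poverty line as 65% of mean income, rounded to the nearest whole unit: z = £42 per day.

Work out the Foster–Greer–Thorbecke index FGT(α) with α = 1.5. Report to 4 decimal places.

Poor units: £19, £27, £35 (q = 3 of N = 5).
Normalized shortfalls: (42−19)/42 = 0.5476; (42−27)/42 = 0.3571; (42−35)/42 = 0.1667.
Raised to α = 1.5: 0.40525; 0.21343; 0.06804.
Sum = 0.686720; FGT(1.5) = 0.686720 / 5 = 0.1373.

0.1373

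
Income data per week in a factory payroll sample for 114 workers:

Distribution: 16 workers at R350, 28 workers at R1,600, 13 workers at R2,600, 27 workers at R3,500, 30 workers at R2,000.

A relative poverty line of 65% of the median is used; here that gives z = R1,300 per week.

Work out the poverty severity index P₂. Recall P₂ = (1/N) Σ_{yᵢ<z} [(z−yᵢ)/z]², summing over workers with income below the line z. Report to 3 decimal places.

0.075

Incomes under z: 16×R350 (q = 16 of N = 114).
Gap ratios (z−y)/z: (1300−350)/1300 = 0.7308 (×16).
Squared: 0.5340 (×16).
Sum = 8.544379; P₂ = 8.544379 / 114 = 0.075.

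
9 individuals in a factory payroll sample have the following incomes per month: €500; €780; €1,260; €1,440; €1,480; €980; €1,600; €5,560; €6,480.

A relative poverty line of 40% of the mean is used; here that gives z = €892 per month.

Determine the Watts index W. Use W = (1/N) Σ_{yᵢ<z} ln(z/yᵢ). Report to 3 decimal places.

0.079

Below z: €500, €780 (q = 2 of N = 9).
Log shortfalls: ln(892/500) = 0.5789; ln(892/780) = 0.1342.
W = 0.713030 / 9 = 0.079.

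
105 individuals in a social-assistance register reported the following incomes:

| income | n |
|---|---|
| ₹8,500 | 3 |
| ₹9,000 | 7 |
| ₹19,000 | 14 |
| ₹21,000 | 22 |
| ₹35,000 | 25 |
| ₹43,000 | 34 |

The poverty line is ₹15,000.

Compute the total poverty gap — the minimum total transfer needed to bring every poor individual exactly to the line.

Incomes under z: 3×₹8,500, 7×₹9,000 (q = 10 of N = 105).
Individual gaps: 3×(15000−8500) = 19500; 7×(15000−9000) = 42000.
Aggregate gap = ₹61,500.

₹61,500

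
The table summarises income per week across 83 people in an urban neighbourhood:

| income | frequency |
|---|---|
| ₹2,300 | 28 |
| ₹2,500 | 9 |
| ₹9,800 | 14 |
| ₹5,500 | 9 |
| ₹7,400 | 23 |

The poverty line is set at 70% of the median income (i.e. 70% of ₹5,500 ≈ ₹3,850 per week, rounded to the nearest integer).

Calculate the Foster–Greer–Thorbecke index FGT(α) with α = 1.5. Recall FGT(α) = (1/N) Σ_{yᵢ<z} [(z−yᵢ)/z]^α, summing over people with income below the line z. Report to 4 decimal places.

0.1087

Below the line: 28×₹2,300, 9×₹2,500 (q = 37 of N = 83).
Normalized shortfalls: (3850−2300)/3850 = 0.4026 (×28); (3850−2500)/3850 = 0.3506 (×9).
Raised to α = 1.5: 0.25545 (×28); 0.20764 (×9).
Sum = 9.021363; FGT(1.5) = 9.021363 / 83 = 0.1087.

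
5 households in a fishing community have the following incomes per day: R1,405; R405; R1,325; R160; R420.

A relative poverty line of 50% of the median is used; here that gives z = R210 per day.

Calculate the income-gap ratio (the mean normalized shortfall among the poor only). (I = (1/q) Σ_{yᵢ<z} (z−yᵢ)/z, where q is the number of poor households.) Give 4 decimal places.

0.2381

Below z: R160 (q = 1 of N = 5).
Relative gaps: 0.2381; sum = 0.238095.
I averages over the q = 1 poor units only: 0.238095 / 1 = 0.2381.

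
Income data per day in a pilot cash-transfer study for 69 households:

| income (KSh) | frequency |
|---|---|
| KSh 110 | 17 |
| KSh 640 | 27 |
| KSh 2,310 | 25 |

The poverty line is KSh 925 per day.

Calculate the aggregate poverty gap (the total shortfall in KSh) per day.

KSh 21,550

Below z: 17×KSh 110, 27×KSh 640 (q = 44 of N = 69).
Individual gaps: 17×(925−110) = 13855; 27×(925−640) = 7695.
Aggregate gap = KSh 21,550.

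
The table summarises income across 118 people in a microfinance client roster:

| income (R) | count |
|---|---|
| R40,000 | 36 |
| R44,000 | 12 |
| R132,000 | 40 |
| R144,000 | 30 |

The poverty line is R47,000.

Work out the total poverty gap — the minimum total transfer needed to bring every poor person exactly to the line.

R288,000

Below the line: 36×R40,000, 12×R44,000 (q = 48 of N = 118).
Individual gaps: 36×(47000−40000) = 252000; 12×(47000−44000) = 36000.
Aggregate gap = R288,000.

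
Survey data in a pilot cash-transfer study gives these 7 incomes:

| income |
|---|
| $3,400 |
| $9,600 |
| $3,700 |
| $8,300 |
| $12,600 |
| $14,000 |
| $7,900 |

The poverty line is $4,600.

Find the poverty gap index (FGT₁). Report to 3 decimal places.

0.065

Incomes under z: $3,400, $3,700 (q = 2 of N = 7).
Gap ratios (z−y)/z: (4600−3400)/4600 = 0.2609; (4600−3700)/4600 = 0.1957.
Σ = 0.456522. Dividing by the full population N = 7 gives P₁ = 0.065.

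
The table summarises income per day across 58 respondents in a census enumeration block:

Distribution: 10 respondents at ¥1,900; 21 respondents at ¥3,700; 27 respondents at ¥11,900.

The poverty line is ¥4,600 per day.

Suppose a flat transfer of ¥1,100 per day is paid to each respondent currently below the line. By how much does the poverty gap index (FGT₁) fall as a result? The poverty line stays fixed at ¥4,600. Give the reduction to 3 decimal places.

Before: below the line — 10×¥1,900, 21×¥3,700; poverty gap index (FGT₁) = 0.17204.
After the ¥1,100 transfer: below the line — 10×¥3,000; poverty gap index (FGT₁) = 0.05997.
Reduction = 0.17204 − 0.05997 = 0.112.

0.112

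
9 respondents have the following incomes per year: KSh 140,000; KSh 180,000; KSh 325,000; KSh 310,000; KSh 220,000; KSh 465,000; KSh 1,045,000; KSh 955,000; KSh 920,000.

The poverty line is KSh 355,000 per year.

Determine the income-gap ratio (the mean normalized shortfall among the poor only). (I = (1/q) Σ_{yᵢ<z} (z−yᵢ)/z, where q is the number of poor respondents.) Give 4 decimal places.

Incomes under z: KSh 140,000, KSh 180,000, KSh 220,000, KSh 310,000, KSh 325,000 (q = 5 of N = 9).
Shortfall ratios (z−y)/z: 0.6056, 0.4930, 0.3803, 0.1268, 0.0845; sum = 1.690141.
The income-gap ratio divides by q (the poor only): 1.690141 / 5 = 0.3380.

0.3380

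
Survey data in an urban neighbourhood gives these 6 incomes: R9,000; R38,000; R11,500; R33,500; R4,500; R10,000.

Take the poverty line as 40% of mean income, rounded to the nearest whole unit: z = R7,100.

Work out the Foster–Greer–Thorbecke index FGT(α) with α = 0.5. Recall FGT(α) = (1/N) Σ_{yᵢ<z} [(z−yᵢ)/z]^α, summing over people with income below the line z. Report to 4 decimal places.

Below the line: R4,500 (q = 1 of N = 6).
Relative gaps: (7100−4500)/7100 = 0.3662.
Raised to α = 0.5: 0.60514.
Sum = 0.605142; FGT(0.5) = 0.605142 / 6 = 0.1009.

0.1009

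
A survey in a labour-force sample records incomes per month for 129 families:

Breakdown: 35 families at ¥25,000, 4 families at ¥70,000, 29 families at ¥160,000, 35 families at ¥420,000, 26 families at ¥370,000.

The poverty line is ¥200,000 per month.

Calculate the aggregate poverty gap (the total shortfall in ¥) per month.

Below the line: 35×¥25,000, 4×¥70,000, 29×¥160,000 (q = 68 of N = 129).
Individual gaps: 35×(200000−25000) = 6125000; 4×(200000−70000) = 520000; 29×(200000−160000) = 1160000.
Aggregate gap = ¥7,805,000.

¥7,805,000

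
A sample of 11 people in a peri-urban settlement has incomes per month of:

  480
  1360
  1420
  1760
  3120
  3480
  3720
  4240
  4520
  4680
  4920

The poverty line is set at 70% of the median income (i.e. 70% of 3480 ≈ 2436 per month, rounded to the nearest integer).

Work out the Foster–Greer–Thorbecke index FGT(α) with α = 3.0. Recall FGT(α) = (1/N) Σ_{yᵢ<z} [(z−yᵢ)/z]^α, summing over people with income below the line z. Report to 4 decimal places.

0.0634

Incomes under z: 480, 1360, 1420, 1760 (q = 4 of N = 11).
Relative gaps: (2436−480)/2436 = 0.8030; (2436−1360)/2436 = 0.4417; (2436−1420)/2436 = 0.4171; (2436−1760)/2436 = 0.2775.
Raised to α = 3.0: 0.51770; 0.08618; 0.07255; 0.02137.
Sum = 0.697798; FGT(3.0) = 0.697798 / 11 = 0.0634.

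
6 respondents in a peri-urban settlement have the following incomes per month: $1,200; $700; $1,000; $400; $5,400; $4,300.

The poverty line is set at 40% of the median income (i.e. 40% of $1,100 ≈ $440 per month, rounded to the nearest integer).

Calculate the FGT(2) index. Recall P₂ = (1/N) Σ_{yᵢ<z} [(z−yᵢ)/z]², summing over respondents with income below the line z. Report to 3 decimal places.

0.001

Incomes under z: $400 (q = 1 of N = 6).
Gap ratios (z−y)/z: (440−400)/440 = 0.0909.
Squared: 0.0083.
Sum = 0.008264; P₂ = 0.008264 / 6 = 0.001.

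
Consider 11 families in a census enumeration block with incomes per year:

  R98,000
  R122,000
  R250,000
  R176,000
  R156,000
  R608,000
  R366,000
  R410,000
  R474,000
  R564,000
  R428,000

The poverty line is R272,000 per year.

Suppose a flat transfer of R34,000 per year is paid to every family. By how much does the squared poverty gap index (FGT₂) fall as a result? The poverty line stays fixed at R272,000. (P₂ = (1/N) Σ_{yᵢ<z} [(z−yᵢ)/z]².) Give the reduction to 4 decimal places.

0.0397

Before: below the line — R98,000, R122,000, R156,000, R176,000, R250,000; squared poverty gap index (FGT₂) = 0.093303.
After the R34,000 transfer: below the line — R132,000, R156,000, R190,000, R210,000; squared poverty gap index (FGT₂) = 0.053604.
Reduction = 0.093303 − 0.053604 = 0.0397.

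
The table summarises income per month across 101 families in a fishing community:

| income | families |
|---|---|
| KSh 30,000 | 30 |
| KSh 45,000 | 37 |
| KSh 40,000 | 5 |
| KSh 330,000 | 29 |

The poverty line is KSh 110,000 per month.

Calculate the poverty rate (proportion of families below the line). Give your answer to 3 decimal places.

72 of the 101 families have income below KSh 110,000.
H = 72/101 = 0.713.

0.713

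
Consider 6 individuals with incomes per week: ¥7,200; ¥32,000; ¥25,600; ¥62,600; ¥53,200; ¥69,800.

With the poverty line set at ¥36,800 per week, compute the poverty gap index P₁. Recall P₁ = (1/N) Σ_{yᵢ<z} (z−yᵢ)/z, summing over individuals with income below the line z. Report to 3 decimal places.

0.207

Incomes under z: ¥7,200, ¥25,600, ¥32,000 (q = 3 of N = 6).
Gap ratios (z−y)/z: (36800−7200)/36800 = 0.8043; (36800−25600)/36800 = 0.3043; (36800−32000)/36800 = 0.1304.
Sum of shortfalls = 1.239130; P₁ averages over all N: 1.239130 / 6 = 0.207.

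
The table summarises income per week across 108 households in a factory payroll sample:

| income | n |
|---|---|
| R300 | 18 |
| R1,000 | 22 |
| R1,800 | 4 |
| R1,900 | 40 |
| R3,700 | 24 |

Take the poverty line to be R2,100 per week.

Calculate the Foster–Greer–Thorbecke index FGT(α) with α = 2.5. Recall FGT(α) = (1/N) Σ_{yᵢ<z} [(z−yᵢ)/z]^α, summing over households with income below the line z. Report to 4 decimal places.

Below z: 18×R300, 22×R1,000, 4×R1,800, 40×R1,900 (q = 84 of N = 108).
Shortfall ratios: (2100−300)/2100 = 0.8571 (×18); (2100−1000)/2100 = 0.5238 (×22); (2100−1800)/2100 = 0.1429 (×4); (2100−1900)/2100 = 0.0952 (×40).
Raised to α = 2.5: 0.68019 (×18); 0.19858 (×22); 0.00771 (×4); 0.00280 (×40).
Sum = 16.755058; FGT(2.5) = 16.755058 / 108 = 0.1551.

0.1551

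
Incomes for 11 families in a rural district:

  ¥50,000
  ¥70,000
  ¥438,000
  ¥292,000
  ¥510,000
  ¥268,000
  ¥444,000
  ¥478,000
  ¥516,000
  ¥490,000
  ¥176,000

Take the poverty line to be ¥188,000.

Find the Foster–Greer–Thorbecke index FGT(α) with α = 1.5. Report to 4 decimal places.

0.1038

Below z: ¥50,000, ¥70,000, ¥176,000 (q = 3 of N = 11).
Shortfall ratios: (188000−50000)/188000 = 0.7340; (188000−70000)/188000 = 0.6277; (188000−176000)/188000 = 0.0638.
Raised to α = 1.5: 0.62890; 0.49726; 0.01613.
Sum = 1.142290; FGT(1.5) = 1.142290 / 11 = 0.1038.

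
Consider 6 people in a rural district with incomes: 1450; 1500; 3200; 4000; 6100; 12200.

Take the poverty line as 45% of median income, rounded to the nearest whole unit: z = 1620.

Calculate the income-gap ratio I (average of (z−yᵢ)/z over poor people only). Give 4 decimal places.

Below z: 1450, 1500 (q = 2 of N = 6).
Relative gaps: 0.1049, 0.0741; sum = 0.179012.
The income-gap ratio divides by q (the poor only): 0.179012 / 2 = 0.0895.

0.0895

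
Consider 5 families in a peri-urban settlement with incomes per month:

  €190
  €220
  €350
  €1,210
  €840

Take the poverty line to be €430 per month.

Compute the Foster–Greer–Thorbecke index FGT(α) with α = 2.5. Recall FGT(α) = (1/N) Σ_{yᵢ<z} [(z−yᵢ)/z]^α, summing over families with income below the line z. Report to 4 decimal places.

Below z: €190, €220, €350 (q = 3 of N = 5).
Normalized shortfalls: (430−190)/430 = 0.5581; (430−220)/430 = 0.4884; (430−350)/430 = 0.1860.
Raised to α = 2.5: 0.23273; 0.16668; 0.01493.
Sum = 0.414340; FGT(2.5) = 0.414340 / 5 = 0.0829.

0.0829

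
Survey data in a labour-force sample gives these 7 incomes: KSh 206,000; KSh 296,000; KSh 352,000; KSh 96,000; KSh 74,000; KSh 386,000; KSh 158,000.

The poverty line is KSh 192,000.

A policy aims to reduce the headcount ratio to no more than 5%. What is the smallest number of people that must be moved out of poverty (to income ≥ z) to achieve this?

3

3 of the 7 people are poor, so H = 3/7 = 0.429.
A headcount ratio of at most 5% allows at most ⌊0.05 × 7⌋ = 0 poor people.
So at least 3 − 0 = 3 must be lifted.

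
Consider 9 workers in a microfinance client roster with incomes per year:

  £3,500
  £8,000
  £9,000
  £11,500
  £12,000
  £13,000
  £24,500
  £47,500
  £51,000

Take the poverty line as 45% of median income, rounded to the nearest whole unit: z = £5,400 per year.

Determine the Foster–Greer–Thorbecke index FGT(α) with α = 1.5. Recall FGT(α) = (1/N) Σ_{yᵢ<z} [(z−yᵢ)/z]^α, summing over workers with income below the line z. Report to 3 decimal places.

Poor units: £3,500 (q = 1 of N = 9).
Normalized shortfalls: (5400−3500)/5400 = 0.3519.
Raised to α = 1.5: 0.20871.
Sum = 0.208708; FGT(1.5) = 0.208708 / 9 = 0.023.

0.023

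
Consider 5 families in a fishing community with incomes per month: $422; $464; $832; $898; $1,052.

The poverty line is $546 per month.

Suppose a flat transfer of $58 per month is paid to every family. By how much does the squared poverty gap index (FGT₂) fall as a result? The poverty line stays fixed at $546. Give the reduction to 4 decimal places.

0.0115

Before: below the line — $422, $464; squared poverty gap index (FGT₂) = 0.014826.
After the $58 transfer: below the line — $480, $522; squared poverty gap index (FGT₂) = 0.003309.
Reduction = 0.014826 − 0.003309 = 0.0115.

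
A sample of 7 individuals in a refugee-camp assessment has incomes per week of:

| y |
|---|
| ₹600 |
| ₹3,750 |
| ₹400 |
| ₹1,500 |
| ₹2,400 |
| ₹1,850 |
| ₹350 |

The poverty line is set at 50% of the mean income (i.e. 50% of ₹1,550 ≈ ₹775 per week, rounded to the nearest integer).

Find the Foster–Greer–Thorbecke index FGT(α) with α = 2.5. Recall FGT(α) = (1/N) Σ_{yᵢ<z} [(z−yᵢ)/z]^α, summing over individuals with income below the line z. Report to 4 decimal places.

Poor units: ₹350, ₹400, ₹600 (q = 3 of N = 7).
Normalized shortfalls: (775−350)/775 = 0.5484; (775−400)/775 = 0.4839; (775−600)/775 = 0.2258.
Raised to α = 2.5: 0.22270; 0.16286; 0.02423.
Sum = 0.409792; FGT(2.5) = 0.409792 / 7 = 0.0585.

0.0585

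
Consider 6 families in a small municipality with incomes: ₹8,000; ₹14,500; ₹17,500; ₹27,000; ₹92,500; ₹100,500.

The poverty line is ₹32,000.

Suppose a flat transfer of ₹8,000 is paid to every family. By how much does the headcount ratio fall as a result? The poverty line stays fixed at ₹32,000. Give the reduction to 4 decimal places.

Before: below the line — ₹8,000, ₹14,500, ₹17,500, ₹27,000; headcount ratio = 0.666667.
After the ₹8,000 transfer: below the line — ₹16,000, ₹22,500, ₹25,500; headcount ratio = 0.500000.
Reduction = 0.666667 − 0.500000 = 0.1667.

0.1667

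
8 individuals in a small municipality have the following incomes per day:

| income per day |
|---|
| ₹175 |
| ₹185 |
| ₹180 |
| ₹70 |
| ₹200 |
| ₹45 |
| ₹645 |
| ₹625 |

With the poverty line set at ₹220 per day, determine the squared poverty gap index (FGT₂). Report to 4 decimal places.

Incomes under z: ₹45, ₹70, ₹175, ₹180, ₹185, ₹200 (q = 6 of N = 8).
Gap ratios (z−y)/z: (220−45)/220 = 0.7955; (220−70)/220 = 0.6818; (220−175)/220 = 0.2045; (220−180)/220 = 0.1818; (220−185)/220 = 0.1591; (220−200)/220 = 0.0909.
Squared: 0.6327; 0.4649; 0.0418; 0.0331; 0.0253; 0.0083.
Sum = 1.206095; P₂ = 1.206095 / 8 = 0.1508.

0.1508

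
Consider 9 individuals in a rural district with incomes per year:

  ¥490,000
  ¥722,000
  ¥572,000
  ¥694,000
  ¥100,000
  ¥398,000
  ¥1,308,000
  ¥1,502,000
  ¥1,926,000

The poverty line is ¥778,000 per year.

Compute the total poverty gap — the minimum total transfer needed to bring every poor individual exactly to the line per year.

¥1,692,000

Below the line: ¥100,000, ¥398,000, ¥490,000, ¥572,000, ¥694,000, ¥722,000 (q = 6 of N = 9).
Individual gaps: 778000−100000 = 678000; 778000−398000 = 380000; 778000−490000 = 288000; 778000−572000 = 206000; 778000−694000 = 84000; 778000−722000 = 56000.
Aggregate gap = ¥1,692,000.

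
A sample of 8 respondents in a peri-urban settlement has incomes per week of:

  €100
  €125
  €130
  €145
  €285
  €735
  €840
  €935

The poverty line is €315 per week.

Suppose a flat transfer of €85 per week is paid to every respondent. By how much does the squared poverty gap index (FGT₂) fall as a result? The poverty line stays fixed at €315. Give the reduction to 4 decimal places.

Before: below the line — €100, €125, €130, €145, €285; squared poverty gap index (FGT₂) = 0.184366.
After the €85 transfer: below the line — €185, €210, €215, €230; squared poverty gap index (FGT₂) = 0.056878.
Reduction = 0.184366 − 0.056878 = 0.1275.

0.1275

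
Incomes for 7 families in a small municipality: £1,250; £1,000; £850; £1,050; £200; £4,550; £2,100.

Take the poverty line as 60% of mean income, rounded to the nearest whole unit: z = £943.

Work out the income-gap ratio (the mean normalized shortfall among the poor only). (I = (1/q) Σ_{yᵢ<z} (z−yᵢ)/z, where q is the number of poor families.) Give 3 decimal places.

0.443

Below the line: £200, £850 (q = 2 of N = 7).
Relative gaps: 0.7879, 0.0986; sum = 0.886532.
I averages over the q = 2 poor units only: 0.886532 / 2 = 0.443.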